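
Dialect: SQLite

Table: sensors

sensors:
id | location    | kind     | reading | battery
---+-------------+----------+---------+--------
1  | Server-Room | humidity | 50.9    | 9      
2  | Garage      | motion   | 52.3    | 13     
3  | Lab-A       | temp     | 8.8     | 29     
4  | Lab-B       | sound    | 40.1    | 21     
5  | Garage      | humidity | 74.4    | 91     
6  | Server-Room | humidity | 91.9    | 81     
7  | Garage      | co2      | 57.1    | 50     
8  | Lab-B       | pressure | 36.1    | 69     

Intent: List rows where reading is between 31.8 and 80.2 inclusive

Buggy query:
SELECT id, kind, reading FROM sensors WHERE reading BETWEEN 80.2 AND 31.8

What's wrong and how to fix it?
Bug: The bounds are reversed; BETWEEN a AND b requires a <= b to match anything

Fix: Write BETWEEN 31.8 AND 80.2

Corrected query:
SELECT id, kind, reading FROM sensors WHERE reading BETWEEN 31.8 AND 80.2

Result:
id | kind     | reading
---+----------+--------
1  | humidity | 50.9   
2  | motion   | 52.3   
4  | sound    | 40.1   
5  | humidity | 74.4   
7  | co2      | 57.1   
8  | pressure | 36.1   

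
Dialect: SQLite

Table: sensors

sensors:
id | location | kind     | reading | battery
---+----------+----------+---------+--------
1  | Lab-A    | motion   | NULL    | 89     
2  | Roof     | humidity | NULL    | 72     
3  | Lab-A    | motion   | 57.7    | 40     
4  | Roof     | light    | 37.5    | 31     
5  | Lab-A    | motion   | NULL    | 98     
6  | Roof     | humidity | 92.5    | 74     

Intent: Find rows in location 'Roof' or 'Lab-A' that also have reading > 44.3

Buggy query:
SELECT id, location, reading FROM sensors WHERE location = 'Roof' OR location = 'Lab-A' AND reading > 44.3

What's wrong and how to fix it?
Bug: Without parentheses, AND is evaluated before OR, so the reading filter only applies to the 'Lab-A' branch

Fix: Add parentheses around the OR so the AND applies to both alternatives

Corrected query:
SELECT id, location, reading FROM sensors WHERE (location = 'Roof' OR location = 'Lab-A') AND reading > 44.3

Result:
id | location | reading
---+----------+--------
3  | Lab-A    | 57.7   
6  | Roof     | 92.5   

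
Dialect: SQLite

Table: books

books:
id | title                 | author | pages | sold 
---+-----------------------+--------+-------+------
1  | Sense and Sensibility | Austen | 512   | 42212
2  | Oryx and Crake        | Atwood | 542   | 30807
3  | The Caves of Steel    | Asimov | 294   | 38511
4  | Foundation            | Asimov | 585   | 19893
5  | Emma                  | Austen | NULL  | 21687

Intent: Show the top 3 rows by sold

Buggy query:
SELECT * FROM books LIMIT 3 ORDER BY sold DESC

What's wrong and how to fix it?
Bug: ORDER BY cannot follow LIMIT; LIMIT is the final clause

Fix: Swap the clauses: ORDER BY first, then LIMIT

Corrected query:
SELECT * FROM books ORDER BY sold DESC LIMIT 3

Result:
id | title                 | author | pages | sold 
---+-----------------------+--------+-------+------
1  | Sense and Sensibility | Austen | 512   | 42212
3  | The Caves of Steel    | Asimov | 294   | 38511
2  | Oryx and Crake        | Atwood | 542   | 30807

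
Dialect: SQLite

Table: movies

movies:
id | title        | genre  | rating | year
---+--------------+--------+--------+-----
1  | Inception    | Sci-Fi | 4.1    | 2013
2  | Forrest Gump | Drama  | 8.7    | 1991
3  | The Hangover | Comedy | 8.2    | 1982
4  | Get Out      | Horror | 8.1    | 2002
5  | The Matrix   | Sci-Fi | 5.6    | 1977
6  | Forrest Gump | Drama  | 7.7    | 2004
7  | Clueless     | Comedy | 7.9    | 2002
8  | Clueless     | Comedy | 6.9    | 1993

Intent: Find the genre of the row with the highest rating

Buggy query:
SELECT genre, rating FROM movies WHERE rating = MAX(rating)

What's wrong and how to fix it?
Bug: MAX(rating) is an aggregate and cannot be used directly in WHERE

Fix: Use a subquery: WHERE rating = (SELECT MAX(rating) FROM movies)

Corrected query:
SELECT genre, rating FROM movies WHERE rating = (SELECT MAX(rating) FROM movies)

Result:
genre | rating
------+-------
Drama | 8.7   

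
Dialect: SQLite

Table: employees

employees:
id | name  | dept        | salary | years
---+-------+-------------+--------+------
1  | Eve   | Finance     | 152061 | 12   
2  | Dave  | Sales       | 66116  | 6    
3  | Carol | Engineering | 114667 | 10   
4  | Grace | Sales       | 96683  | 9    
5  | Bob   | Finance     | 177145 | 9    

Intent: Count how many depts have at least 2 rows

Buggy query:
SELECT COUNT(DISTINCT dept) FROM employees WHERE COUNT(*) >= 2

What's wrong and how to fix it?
Bug: WHERE filters individual rows, not groups, so a group-level COUNT is invalid there

Fix: Use a subquery that GROUPs and filters with HAVING, then count its rows

Corrected query:
SELECT COUNT(*) FROM (SELECT dept FROM employees GROUP BY dept HAVING COUNT(*) >= 2)

Result:
COUNT(*)
--------
2       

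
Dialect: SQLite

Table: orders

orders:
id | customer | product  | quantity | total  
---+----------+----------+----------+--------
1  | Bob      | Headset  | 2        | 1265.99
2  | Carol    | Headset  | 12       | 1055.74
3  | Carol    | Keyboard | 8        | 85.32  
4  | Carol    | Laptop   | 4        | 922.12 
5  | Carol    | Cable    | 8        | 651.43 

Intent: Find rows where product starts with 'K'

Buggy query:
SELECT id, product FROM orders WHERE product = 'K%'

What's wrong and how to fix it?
Bug: '=' compares the literal string including the % character; pattern matching needs LIKE

Fix: Replace '=' with LIKE so 'K%' is treated as a pattern

Corrected query:
SELECT id, product FROM orders WHERE product LIKE 'K%'

Result:
id | product 
---+---------
3  | Keyboard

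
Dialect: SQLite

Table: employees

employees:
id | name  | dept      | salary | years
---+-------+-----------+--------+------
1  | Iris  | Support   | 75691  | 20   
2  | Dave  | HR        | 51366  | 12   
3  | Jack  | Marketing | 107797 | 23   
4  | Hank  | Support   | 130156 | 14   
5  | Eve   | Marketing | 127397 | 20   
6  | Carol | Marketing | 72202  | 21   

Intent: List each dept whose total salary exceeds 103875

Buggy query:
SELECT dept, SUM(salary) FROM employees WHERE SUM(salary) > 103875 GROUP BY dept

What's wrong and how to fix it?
Bug: Aggregate functions cannot appear in a WHERE clause

Fix: Move the aggregate condition to a HAVING clause

Corrected query:
SELECT dept, SUM(salary) FROM employees GROUP BY dept HAVING SUM(salary) > 103875

Result:
dept      | SUM(salary)
----------+------------
Marketing | 307396     
Support   | 205847     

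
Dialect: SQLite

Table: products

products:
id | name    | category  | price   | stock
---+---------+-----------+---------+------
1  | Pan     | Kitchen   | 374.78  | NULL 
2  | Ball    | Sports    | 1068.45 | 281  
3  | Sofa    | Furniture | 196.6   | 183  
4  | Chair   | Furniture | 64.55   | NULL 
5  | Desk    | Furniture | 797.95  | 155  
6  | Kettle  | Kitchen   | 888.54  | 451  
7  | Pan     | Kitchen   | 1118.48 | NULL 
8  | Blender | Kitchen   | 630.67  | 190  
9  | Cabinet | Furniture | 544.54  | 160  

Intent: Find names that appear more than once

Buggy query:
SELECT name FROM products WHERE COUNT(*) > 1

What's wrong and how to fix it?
Bug: COUNT(*) is an aggregate and cannot be used in WHERE

Fix: GROUP BY name, then filter groups with HAVING COUNT(*) > 1

Corrected query:
SELECT name FROM products GROUP BY name HAVING COUNT(*) > 1

Result:
name
----
Pan 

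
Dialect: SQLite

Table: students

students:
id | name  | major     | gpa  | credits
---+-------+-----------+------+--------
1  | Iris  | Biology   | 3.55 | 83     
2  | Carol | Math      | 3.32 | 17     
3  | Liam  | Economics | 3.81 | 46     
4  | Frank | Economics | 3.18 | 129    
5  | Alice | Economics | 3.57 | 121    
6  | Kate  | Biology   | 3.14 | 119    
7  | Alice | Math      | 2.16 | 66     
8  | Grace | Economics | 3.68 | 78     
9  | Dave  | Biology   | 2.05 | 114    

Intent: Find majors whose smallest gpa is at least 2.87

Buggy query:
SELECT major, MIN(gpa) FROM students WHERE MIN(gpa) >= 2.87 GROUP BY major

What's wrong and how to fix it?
Bug: MIN() in WHERE is a misuse of aggregate

Fix: Replace WHERE with HAVING after the GROUP BY

Corrected query:
SELECT major, MIN(gpa) FROM students GROUP BY major HAVING MIN(gpa) >= 2.87

Result:
major     | MIN(gpa)
----------+---------
Economics | 3.18    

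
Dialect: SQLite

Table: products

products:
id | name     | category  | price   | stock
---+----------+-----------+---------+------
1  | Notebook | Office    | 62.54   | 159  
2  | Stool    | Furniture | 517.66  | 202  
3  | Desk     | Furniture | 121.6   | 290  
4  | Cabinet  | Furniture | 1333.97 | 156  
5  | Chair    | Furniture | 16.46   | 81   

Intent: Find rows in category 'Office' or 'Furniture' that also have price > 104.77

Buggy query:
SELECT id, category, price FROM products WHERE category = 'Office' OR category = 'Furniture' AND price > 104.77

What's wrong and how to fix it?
Bug: Without parentheses, AND is evaluated before OR, so the price filter only applies to the 'Furniture' branch

Fix: Group the OR with parentheses (or use IN), then AND the threshold

Corrected query:
SELECT id, category, price FROM products WHERE (category = 'Office' OR category = 'Furniture') AND price > 104.77

Result:
id | category  | price  
---+-----------+--------
2  | Furniture | 517.66 
3  | Furniture | 121.6  
4  | Furniture | 1333.97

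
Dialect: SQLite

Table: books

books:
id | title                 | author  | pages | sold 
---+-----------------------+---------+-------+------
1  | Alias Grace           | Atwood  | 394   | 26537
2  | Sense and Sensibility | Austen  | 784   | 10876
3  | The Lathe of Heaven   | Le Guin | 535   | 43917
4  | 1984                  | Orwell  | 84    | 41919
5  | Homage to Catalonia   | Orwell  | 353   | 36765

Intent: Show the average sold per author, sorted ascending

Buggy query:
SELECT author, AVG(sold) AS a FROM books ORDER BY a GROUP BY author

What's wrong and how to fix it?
Bug: ORDER BY appears before GROUP BY; SQL clause order requires GROUP BY first

Fix: Reorder: SELECT … FROM … GROUP BY … ORDER BY …

Corrected query:
SELECT author, AVG(sold) AS a FROM books GROUP BY author ORDER BY a

Result:
author  | a    
--------+------
Austen  | 10876
Atwood  | 26537
Orwell  | 39342
Le Guin | 43917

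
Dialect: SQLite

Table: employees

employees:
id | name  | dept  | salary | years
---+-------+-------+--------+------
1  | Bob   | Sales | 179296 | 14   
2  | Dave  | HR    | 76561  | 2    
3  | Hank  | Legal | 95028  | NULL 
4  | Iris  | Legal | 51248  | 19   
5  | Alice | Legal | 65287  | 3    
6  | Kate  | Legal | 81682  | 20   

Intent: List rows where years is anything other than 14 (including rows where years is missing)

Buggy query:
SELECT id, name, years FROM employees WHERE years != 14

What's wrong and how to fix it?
Bug: Inequality against NULL is unknown, not true; rows with NULL are dropped

Fix: Handle NULL separately with IS NULL alongside the inequality

Corrected query:
SELECT id, name, years FROM employees WHERE years != 14 OR years IS NULL

Result:
id | name  | years
---+-------+------
2  | Dave  | 2    
3  | Hank  | NULL 
4  | Iris  | 19   
5  | Alice | 3    
6  | Kate  | 20   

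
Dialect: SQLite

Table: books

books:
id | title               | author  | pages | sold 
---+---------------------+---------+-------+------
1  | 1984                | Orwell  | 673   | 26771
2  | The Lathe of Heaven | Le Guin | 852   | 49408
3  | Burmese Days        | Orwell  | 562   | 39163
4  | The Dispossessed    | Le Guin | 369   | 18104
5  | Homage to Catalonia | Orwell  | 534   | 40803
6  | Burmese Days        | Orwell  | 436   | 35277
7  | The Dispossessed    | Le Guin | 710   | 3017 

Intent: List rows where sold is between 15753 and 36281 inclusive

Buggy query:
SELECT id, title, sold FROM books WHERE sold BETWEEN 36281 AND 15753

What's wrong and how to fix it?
Bug: BETWEEN expects the lower bound first; with 36281 AND 15753 the range is empty

Fix: Swap the bounds so the smaller value comes first

Corrected query:
SELECT id, title, sold FROM books WHERE sold BETWEEN 15753 AND 36281

Result:
id | title            | sold 
---+------------------+------
1  | 1984             | 26771
4  | The Dispossessed | 18104
6  | Burmese Days     | 35277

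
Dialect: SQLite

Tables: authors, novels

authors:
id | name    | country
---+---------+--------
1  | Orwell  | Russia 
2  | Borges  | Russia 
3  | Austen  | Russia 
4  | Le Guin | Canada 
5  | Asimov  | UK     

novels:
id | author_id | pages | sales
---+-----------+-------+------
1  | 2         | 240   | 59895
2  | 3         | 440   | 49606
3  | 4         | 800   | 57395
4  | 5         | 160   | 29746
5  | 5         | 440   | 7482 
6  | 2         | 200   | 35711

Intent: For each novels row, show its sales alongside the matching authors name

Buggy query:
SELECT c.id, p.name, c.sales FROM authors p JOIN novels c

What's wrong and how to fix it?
Bug: JOIN with no ON clause produces a cartesian product; every novels row pairs with every authors row

Fix: Specify the join condition linking the foreign key to the parent id

Corrected query:
SELECT c.id, p.name, c.sales FROM authors p JOIN novels c ON c.author_id = p.id

Result:
id | name    | sales
---+---------+------
1  | Borges  | 59895
2  | Austen  | 49606
3  | Le Guin | 57395
4  | Asimov  | 29746
5  | Asimov  | 7482 
6  | Borges  | 35711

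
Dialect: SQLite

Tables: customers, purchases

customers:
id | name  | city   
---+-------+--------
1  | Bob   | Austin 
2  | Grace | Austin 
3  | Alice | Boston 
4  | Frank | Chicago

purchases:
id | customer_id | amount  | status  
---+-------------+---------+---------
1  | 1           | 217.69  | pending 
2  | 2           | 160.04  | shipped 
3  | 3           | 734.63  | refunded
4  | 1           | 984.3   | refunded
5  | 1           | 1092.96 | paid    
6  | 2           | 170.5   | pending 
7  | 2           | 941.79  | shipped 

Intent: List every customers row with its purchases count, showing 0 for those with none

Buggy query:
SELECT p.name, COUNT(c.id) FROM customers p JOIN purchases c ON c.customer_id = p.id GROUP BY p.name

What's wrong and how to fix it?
Bug: INNER JOIN drops customers rows that have no matching purchases rows

Fix: Switch to LEFT JOIN to retain unmatched parent rows

Corrected query:
SELECT p.name, COUNT(c.id) FROM customers p LEFT JOIN purchases c ON c.customer_id = p.id GROUP BY p.name

Result:
name  | COUNT(c.id)
------+------------
Alice | 1          
Bob   | 3          
Frank | 0          
Grace | 3          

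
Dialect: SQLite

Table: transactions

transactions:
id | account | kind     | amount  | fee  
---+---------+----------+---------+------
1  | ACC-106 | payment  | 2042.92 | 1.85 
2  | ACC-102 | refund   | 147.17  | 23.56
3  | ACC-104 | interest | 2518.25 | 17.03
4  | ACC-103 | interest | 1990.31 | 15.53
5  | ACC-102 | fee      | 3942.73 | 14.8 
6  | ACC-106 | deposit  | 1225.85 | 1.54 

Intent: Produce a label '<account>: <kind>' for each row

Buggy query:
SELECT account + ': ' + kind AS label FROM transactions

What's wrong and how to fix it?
Bug: '+' is numeric addition; on text columns SQLite converts them to 0 instead of concatenating

Fix: Replace + with || to concatenate text

Corrected query:
SELECT account || ': ' || kind AS label FROM transactions

Result:
label            
-----------------
ACC-106: payment 
ACC-102: refund  
ACC-104: interest
ACC-103: interest
ACC-102: fee     
ACC-106: deposit 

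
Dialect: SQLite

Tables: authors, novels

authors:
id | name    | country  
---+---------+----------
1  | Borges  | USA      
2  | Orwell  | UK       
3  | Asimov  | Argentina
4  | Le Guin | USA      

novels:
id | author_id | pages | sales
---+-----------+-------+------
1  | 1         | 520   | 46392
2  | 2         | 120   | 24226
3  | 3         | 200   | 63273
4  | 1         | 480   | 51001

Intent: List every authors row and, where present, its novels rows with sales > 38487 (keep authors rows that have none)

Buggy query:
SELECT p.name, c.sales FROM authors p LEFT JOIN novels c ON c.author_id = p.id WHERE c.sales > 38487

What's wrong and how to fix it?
Bug: A WHERE condition on the right-hand table after LEFT JOIN drops unmatched parents

Fix: Put 'c.sales > 38487' in the JOIN's ON clause instead of WHERE

Corrected query:
SELECT p.name, c.sales FROM authors p LEFT JOIN novels c ON c.author_id = p.id AND c.sales > 38487

Result:
name    | sales
--------+------
Borges  | 46392
Borges  | 51001
Orwell  | NULL 
Asimov  | 63273
Le Guin | NULL 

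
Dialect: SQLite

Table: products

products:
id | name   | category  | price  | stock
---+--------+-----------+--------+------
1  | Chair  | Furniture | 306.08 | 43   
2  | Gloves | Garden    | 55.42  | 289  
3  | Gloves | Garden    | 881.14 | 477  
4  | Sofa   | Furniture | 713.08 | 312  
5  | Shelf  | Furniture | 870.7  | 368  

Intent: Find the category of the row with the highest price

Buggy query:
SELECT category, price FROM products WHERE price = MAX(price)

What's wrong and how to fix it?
Bug: WHERE is evaluated per row; an aggregate over the whole table isn't defined there

Fix: Wrap MAX in a scalar subquery so WHERE compares against a single value

Corrected query:
SELECT category, price FROM products WHERE price = (SELECT MAX(price) FROM products)

Result:
category | price 
---------+-------
Garden   | 881.14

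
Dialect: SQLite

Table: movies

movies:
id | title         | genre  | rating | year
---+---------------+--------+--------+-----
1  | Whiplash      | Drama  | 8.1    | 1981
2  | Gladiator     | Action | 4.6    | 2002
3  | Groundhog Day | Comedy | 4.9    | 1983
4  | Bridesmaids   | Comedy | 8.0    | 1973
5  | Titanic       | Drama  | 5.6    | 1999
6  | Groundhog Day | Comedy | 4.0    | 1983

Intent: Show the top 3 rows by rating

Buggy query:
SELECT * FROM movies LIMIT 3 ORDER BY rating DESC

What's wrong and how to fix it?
Bug: LIMIT must come after ORDER BY

Fix: Sort with ORDER BY, then apply LIMIT

Corrected query:
SELECT * FROM movies ORDER BY rating DESC LIMIT 3

Result:
id | title       | genre  | rating | year
---+-------------+--------+--------+-----
1  | Whiplash    | Drama  | 8.1    | 1981
4  | Bridesmaids | Comedy | 8      | 1973
5  | Titanic     | Drama  | 5.6    | 1999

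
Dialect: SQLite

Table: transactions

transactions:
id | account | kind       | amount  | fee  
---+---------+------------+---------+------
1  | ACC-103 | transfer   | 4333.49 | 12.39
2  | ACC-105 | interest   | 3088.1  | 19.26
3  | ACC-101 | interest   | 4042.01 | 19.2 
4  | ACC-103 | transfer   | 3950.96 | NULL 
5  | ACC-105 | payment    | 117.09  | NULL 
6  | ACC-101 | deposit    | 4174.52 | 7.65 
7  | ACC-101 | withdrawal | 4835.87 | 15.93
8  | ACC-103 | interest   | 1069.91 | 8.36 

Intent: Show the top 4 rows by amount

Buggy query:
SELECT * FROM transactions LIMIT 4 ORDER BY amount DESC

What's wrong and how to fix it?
Bug: LIMIT must come after ORDER BY

Fix: Sort with ORDER BY, then apply LIMIT

Corrected query:
SELECT * FROM transactions ORDER BY amount DESC LIMIT 4

Result:
id | account | kind       | amount  | fee  
---+---------+------------+---------+------
7  | ACC-101 | withdrawal | 4835.87 | 15.93
1  | ACC-103 | transfer   | 4333.49 | 12.39
6  | ACC-101 | deposit    | 4174.52 | 7.65 
3  | ACC-101 | interest   | 4042.01 | 19.2 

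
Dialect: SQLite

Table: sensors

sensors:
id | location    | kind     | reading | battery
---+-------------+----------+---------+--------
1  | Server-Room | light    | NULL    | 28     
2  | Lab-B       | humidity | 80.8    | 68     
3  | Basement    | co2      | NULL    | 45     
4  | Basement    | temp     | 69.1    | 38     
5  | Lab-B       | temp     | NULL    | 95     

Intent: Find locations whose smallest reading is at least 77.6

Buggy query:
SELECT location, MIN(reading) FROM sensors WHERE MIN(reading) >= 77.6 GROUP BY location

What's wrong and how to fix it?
Bug: Aggregates like MIN are computed per group after WHERE runs

Fix: Replace WHERE with HAVING after the GROUP BY

Corrected query:
SELECT location, MIN(reading) FROM sensors GROUP BY location HAVING MIN(reading) >= 77.6

Result:
location | MIN(reading)
---------+-------------
Lab-B    | 80.8        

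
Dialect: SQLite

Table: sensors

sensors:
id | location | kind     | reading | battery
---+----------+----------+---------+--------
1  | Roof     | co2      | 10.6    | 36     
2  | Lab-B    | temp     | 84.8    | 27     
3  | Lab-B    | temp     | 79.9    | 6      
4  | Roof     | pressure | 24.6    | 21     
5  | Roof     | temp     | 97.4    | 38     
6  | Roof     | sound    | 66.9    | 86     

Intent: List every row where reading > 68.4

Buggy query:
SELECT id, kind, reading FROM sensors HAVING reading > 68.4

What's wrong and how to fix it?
Bug: This is a non-aggregate query (no GROUP BY, no aggregates), so in SQLite the HAVING clause is invalid here; a row-level condition belongs in WHERE

Fix: Use WHERE for row-level filtering

Corrected query:
SELECT id, kind, reading FROM sensors WHERE reading > 68.4

Result:
id | kind | reading
---+------+--------
2  | temp | 84.8   
3  | temp | 79.9   
5  | temp | 97.4   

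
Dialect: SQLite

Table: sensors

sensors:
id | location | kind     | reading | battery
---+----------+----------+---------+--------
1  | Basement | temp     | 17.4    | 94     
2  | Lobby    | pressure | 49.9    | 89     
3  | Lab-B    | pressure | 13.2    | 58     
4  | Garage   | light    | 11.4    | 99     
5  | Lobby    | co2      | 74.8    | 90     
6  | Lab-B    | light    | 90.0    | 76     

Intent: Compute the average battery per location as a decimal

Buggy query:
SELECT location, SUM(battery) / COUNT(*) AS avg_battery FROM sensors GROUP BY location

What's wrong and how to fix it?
Bug: SUM(battery) and COUNT(*) are both integers; the division truncates the fractional part

Fix: Cast one side to REAL so the division keeps the fractional part

Corrected query:
SELECT location, SUM(battery) * 1.0 / COUNT(*) AS avg_battery FROM sensors GROUP BY location

Result:
location | avg_battery
---------+------------
Basement | 94         
Garage   | 99         
Lab-B    | 67         
Lobby    | 89.5       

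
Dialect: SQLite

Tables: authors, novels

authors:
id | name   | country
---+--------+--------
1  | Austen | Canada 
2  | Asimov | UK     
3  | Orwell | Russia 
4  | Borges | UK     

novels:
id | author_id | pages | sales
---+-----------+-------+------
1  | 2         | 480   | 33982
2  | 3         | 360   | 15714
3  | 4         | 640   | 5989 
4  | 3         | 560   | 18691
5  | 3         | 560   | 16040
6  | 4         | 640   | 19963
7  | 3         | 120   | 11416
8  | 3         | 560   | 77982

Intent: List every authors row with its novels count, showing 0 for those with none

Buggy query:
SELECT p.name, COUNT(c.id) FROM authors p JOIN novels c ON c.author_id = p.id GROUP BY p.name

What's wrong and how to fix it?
Bug: An inner join excludes parents with zero children

Fix: Switch to LEFT JOIN to retain unmatched parent rows

Corrected query:
SELECT p.name, COUNT(c.id) FROM authors p LEFT JOIN novels c ON c.author_id = p.id GROUP BY p.name

Result:
name   | COUNT(c.id)
-------+------------
Asimov | 1          
Austen | 0          
Borges | 2          
Orwell | 5          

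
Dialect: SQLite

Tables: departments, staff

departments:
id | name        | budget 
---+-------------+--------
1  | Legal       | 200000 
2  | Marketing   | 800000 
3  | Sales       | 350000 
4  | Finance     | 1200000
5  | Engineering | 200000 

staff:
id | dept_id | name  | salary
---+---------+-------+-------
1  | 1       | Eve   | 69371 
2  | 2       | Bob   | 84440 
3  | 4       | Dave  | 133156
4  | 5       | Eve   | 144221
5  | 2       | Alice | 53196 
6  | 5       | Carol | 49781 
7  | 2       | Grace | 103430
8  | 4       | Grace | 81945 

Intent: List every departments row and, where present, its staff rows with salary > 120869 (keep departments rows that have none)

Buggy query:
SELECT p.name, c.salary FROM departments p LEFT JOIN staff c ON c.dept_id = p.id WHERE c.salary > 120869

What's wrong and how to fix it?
Bug: A WHERE condition on the right-hand table after LEFT JOIN drops unmatched parents

Fix: Put 'c.salary > 120869' in the JOIN's ON clause instead of WHERE

Corrected query:
SELECT p.name, c.salary FROM departments p LEFT JOIN staff c ON c.dept_id = p.id AND c.salary > 120869

Result:
name        | salary
------------+-------
Legal       | NULL  
Marketing   | NULL  
Sales       | NULL  
Finance     | 133156
Engineering | 144221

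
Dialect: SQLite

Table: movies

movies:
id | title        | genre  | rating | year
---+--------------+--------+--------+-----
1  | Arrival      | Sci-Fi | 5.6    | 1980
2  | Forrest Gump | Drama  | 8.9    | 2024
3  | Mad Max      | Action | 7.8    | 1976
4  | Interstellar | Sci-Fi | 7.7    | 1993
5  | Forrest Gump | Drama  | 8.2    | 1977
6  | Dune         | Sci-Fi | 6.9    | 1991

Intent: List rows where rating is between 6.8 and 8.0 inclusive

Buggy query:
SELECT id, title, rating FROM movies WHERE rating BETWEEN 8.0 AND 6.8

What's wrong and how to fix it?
Bug: BETWEEN expects the lower bound first; with 8.0 AND 6.8 the range is empty

Fix: Write BETWEEN 6.8 AND 8.0

Corrected query:
SELECT id, title, rating FROM movies WHERE rating BETWEEN 6.8 AND 8.0

Result:
id | title        | rating
---+--------------+-------
3  | Mad Max      | 7.8   
4  | Interstellar | 7.7   
6  | Dune         | 6.9   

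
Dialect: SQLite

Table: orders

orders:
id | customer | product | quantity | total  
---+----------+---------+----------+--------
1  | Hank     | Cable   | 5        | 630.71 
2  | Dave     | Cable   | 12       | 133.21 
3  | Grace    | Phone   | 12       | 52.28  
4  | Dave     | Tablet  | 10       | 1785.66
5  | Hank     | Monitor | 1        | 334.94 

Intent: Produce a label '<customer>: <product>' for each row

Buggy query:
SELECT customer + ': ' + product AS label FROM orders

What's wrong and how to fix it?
Bug: SQLite uses || for string concatenation; + coerces text to numbers (yielding 0)

Fix: Replace + with || to concatenate text

Corrected query:
SELECT customer || ': ' || product AS label FROM orders

Result:
label        
-------------
Hank: Cable  
Dave: Cable  
Grace: Phone 
Dave: Tablet 
Hank: Monitor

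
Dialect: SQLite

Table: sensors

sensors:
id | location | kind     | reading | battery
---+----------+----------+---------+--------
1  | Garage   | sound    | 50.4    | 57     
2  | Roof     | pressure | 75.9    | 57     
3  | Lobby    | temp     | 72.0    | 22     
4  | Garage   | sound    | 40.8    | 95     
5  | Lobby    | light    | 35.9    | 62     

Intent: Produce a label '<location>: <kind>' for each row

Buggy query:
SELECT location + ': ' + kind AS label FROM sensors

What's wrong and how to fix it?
Bug: '+' is numeric addition; on text columns SQLite converts them to 0 instead of concatenating

Fix: Replace + with || to concatenate text

Corrected query:
SELECT location || ': ' || kind AS label FROM sensors

Result:
label         
--------------
Garage: sound 
Roof: pressure
Lobby: temp   
Garage: sound 
Lobby: light  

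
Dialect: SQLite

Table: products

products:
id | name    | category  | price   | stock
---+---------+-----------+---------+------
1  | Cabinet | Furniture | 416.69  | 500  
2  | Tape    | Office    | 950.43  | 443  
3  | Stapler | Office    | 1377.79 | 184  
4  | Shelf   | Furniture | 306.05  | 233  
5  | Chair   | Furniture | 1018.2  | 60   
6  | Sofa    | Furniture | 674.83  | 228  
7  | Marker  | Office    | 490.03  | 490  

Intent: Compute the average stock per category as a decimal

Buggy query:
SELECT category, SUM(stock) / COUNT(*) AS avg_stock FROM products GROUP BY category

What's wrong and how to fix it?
Bug: Both operands are integers, so '/' performs integer division and truncates

Fix: Cast one side to REAL so the division keeps the fractional part

Corrected query:
SELECT category, SUM(stock) * 1.0 / COUNT(*) AS avg_stock FROM products GROUP BY category

Result:
category  | avg_stock 
----------+-----------
Furniture | 255.25    
Office    | 372.333333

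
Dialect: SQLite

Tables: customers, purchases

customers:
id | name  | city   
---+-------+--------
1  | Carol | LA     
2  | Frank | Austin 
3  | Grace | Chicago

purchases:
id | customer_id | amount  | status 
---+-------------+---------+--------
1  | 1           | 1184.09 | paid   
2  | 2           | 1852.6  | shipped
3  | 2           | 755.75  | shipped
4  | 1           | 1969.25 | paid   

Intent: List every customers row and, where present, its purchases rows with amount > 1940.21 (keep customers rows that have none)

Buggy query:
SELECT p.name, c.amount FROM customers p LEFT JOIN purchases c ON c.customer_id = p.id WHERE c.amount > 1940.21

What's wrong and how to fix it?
Bug: Filtering c.amount in WHERE discards the NULL rows produced by LEFT JOIN, turning it into an inner join

Fix: Move the right-table condition into the ON clause so unmatched parents are kept

Corrected query:
SELECT p.name, c.amount FROM customers p LEFT JOIN purchases c ON c.customer_id = p.id AND c.amount > 1940.21

Result:
name  | amount 
------+--------
Carol | 1969.25
Frank | NULL   
Grace | NULL   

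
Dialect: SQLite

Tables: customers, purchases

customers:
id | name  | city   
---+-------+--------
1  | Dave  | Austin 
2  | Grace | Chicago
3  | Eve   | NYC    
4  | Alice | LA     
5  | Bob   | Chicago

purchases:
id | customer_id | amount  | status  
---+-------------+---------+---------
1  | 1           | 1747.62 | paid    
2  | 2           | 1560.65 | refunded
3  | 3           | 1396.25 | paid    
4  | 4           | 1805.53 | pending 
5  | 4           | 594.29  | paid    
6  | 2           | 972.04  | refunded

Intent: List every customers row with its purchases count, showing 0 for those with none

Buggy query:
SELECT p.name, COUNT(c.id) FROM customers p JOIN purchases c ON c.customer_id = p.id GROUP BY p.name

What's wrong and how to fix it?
Bug: INNER JOIN drops customers rows that have no matching purchases rows

Fix: Switch to LEFT JOIN to retain unmatched parent rows

Corrected query:
SELECT p.name, COUNT(c.id) FROM customers p LEFT JOIN purchases c ON c.customer_id = p.id GROUP BY p.name

Result:
name  | COUNT(c.id)
------+------------
Alice | 2          
Bob   | 0          
Dave  | 1          
Eve   | 1          
Grace | 2          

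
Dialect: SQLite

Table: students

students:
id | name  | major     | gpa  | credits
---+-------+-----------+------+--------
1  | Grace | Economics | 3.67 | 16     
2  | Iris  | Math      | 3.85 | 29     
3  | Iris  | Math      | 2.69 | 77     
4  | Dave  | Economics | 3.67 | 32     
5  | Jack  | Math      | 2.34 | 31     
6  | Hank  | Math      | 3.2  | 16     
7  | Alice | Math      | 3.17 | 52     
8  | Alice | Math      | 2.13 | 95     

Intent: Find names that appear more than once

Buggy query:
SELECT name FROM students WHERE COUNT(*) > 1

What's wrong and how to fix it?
Bug: COUNT(*) is an aggregate and cannot be used in WHERE

Fix: Group first, then use HAVING for the count condition

Corrected query:
SELECT name FROM students GROUP BY name HAVING COUNT(*) > 1

Result:
name 
-----
Alice
Iris 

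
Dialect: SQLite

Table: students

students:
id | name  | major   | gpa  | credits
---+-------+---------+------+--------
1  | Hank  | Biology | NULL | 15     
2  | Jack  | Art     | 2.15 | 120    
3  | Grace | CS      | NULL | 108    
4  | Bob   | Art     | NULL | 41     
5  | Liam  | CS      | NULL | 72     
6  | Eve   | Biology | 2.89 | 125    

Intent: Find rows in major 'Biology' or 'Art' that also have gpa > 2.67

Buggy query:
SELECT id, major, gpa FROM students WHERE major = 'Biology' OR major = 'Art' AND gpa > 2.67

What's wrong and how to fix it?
Bug: AND binds tighter than OR, so this parses as major = 'Biology' OR (major = 'Art' AND gpa > 2.67)

Fix: Add parentheses around the OR so the AND applies to both alternatives

Corrected query:
SELECT id, major, gpa FROM students WHERE (major = 'Biology' OR major = 'Art') AND gpa > 2.67

Result:
id | major   | gpa 
---+---------+-----
6  | Biology | 2.89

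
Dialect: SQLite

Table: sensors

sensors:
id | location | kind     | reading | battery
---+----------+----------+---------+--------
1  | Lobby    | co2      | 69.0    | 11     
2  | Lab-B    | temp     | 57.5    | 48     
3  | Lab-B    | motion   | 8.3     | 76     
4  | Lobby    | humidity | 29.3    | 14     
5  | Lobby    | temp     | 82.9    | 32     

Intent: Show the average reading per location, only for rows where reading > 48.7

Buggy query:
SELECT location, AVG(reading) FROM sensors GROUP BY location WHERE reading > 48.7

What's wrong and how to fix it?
Bug: WHERE cannot follow GROUP BY

Fix: Move the WHERE clause before GROUP BY

Corrected query:
SELECT location, AVG(reading) FROM sensors WHERE reading > 48.7 GROUP BY location

Result:
location | AVG(reading)
---------+-------------
Lab-B    | 57.5        
Lobby    | 75.95       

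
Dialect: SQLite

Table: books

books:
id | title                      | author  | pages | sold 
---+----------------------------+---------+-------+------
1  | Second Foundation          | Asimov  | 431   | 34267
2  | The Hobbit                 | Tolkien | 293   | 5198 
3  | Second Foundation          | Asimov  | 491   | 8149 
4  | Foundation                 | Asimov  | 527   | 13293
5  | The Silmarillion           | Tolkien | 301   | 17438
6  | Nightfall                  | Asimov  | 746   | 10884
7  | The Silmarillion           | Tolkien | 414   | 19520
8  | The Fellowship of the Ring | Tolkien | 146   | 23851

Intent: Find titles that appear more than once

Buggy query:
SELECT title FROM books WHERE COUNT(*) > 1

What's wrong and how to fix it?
Bug: COUNT(*) is an aggregate and cannot be used in WHERE

Fix: Group first, then use HAVING for the count condition

Corrected query:
SELECT title FROM books GROUP BY title HAVING COUNT(*) > 1

Result:
title            
-----------------
Second Foundation
The Silmarillion 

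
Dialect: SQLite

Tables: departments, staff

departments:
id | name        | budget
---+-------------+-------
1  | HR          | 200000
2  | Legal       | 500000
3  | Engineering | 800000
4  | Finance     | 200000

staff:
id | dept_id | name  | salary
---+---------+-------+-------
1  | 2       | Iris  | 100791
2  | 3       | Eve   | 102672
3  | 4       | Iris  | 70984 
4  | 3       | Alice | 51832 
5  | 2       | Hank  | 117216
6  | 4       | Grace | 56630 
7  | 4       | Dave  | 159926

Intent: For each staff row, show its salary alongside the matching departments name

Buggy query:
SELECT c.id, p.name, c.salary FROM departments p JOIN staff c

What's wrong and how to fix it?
Bug: JOIN with no ON clause produces a cartesian product; every staff row pairs with every departments row

Fix: Specify the join condition linking the foreign key to the parent id

Corrected query:
SELECT c.id, p.name, c.salary FROM departments p JOIN staff c ON c.dept_id = p.id

Result:
id | name        | salary
---+-------------+-------
1  | Legal       | 100791
2  | Engineering | 102672
3  | Finance     | 70984 
4  | Engineering | 51832 
5  | Legal       | 117216
6  | Finance     | 56630 
7  | Finance     | 159926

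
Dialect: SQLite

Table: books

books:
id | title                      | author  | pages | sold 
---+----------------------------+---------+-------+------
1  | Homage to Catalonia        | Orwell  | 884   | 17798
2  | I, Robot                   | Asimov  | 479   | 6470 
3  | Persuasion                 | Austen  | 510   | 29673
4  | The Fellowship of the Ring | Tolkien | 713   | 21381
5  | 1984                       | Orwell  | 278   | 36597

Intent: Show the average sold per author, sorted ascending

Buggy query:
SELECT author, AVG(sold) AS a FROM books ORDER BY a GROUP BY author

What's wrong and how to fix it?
Bug: GROUP BY must precede ORDER BY

Fix: Move ORDER BY to the end, after GROUP BY

Corrected query:
SELECT author, AVG(sold) AS a FROM books GROUP BY author ORDER BY a

Result:
author  | a      
--------+--------
Asimov  | 6470   
Tolkien | 21381  
Orwell  | 27197.5
Austen  | 29673  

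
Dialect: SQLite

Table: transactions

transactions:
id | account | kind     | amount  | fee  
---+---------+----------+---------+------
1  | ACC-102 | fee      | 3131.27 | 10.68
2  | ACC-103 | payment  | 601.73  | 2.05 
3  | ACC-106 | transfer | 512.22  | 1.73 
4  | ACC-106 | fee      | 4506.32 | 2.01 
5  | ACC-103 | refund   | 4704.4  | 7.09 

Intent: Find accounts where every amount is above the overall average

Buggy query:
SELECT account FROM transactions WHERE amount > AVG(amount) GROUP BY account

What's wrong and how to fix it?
Bug: WHERE evaluates per row before aggregation, so AVG() is unavailable

Fix: Compute the overall average in a scalar subquery and compare each group's MIN against it in HAVING

Corrected query:
SELECT account FROM transactions GROUP BY account HAVING MIN(amount) > (SELECT AVG(amount) FROM transactions)

Result:
account
-------
ACC-102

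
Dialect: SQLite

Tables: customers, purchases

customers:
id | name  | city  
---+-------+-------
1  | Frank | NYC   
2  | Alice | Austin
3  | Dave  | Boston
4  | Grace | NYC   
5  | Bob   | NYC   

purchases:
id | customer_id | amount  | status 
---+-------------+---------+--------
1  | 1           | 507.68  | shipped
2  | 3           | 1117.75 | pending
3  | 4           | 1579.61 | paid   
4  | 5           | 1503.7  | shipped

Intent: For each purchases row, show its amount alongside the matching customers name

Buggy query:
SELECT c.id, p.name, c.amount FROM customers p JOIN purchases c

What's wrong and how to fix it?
Bug: JOIN with no ON clause produces a cartesian product; every purchases row pairs with every customers row

Fix: Specify the join condition linking the foreign key to the parent id

Corrected query:
SELECT c.id, p.name, c.amount FROM customers p JOIN purchases c ON c.customer_id = p.id

Result:
id | name  | amount 
---+-------+--------
1  | Frank | 507.68 
2  | Dave  | 1117.75
3  | Grace | 1579.61
4  | Bob   | 1503.7 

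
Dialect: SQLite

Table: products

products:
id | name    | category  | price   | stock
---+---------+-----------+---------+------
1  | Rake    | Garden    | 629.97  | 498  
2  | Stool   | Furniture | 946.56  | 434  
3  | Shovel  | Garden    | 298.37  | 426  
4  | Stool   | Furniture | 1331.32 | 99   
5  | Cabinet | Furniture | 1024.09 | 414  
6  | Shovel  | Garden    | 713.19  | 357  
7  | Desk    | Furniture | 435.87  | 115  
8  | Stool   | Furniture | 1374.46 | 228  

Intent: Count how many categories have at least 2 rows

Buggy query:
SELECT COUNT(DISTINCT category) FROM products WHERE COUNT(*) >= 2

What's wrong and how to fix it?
Bug: COUNT(*) cannot appear in WHERE; the per-group count doesn't exist yet

Fix: Group first with HAVING COUNT(*) >= 2, then COUNT the resulting groups

Corrected query:
SELECT COUNT(*) FROM (SELECT category FROM products GROUP BY category HAVING COUNT(*) >= 2)

Result:
COUNT(*)
--------
2       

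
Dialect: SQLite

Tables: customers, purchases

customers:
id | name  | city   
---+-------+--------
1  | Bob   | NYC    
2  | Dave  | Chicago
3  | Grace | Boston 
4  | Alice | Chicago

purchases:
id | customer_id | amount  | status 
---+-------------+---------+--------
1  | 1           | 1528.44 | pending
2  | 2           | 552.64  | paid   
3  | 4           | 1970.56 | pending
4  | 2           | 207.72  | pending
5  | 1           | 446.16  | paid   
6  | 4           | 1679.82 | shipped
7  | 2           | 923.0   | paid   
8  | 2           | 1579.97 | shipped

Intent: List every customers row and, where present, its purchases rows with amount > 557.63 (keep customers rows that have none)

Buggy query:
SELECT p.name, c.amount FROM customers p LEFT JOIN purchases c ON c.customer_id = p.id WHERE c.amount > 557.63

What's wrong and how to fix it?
Bug: A WHERE condition on the right-hand table after LEFT JOIN drops unmatched parents

Fix: Move the right-table condition into the ON clause so unmatched parents are kept

Corrected query:
SELECT p.name, c.amount FROM customers p LEFT JOIN purchases c ON c.customer_id = p.id AND c.amount > 557.63

Result:
name  | amount 
------+--------
Bob   | 1528.44
Dave  | 923    
Dave  | 1579.97
Grace | NULL   
Alice | 1679.82
Alice | 1970.56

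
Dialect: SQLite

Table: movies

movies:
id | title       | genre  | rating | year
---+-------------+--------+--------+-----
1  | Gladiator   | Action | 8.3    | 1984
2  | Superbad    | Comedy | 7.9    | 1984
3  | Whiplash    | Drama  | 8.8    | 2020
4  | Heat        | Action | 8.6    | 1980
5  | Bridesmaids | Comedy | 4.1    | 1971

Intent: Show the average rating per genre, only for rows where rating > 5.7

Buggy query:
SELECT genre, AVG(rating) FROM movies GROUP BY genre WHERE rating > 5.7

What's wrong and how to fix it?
Bug: WHERE cannot follow GROUP BY

Fix: Move the WHERE clause before GROUP BY

Corrected query:
SELECT genre, AVG(rating) FROM movies WHERE rating > 5.7 GROUP BY genre

Result:
genre  | AVG(rating)
-------+------------
Action | 8.45       
Comedy | 7.9        
Drama  | 8.8        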